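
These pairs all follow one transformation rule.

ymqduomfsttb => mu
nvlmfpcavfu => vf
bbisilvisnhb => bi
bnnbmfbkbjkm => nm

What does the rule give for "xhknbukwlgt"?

hb

Rule — keep one character in every 3, starting at position 2 (positions 2nd, 5th, 8th, ...), then delete the last 2 characters.
"xhknbukwlgt" → "hbwt" → "hb".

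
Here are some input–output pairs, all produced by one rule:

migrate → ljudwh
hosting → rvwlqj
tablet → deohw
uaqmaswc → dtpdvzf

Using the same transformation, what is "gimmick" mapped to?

lpplfn

Each output is the input with this applied: shift every letter 3 places forward in the alphabet (wrapping around), then delete the first character.
For "gimmick" the result is "lpplfn".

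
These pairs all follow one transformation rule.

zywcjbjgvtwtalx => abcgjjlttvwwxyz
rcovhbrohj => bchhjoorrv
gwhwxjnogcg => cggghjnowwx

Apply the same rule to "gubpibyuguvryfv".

Rule — sort the characters into alphabetical order.
Applying that to "gubpibyuguvryfv" gives "bbfggipruuuvvyy".

bbfggipruuuvvyy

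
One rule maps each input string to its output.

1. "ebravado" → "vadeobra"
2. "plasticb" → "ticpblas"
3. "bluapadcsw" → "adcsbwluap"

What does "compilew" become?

ilecwomp

The rule is to swap the first and last characters, then swap the front and back halves of the string.
Working it through for "compilew": intermediate "wompilec", final "ilecwomp".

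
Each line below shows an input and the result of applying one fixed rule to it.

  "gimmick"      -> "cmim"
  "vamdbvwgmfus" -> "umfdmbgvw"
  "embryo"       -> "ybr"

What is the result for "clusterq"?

Each output is the input with this applied: take characters alternately from the front and the back (1st, last, 2nd, 2nd-last, ...), then delete the first 3 characters.
On "clusterq": the first step gives "cqlruest", and the second then gives "ruest".

ruest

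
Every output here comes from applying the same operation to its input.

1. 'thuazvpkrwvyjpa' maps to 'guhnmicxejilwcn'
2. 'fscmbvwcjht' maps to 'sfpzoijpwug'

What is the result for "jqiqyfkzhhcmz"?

wdvdlsxmuupzm

Each output is the input with this applied: shift every letter 13 places forward in the alphabet (wrapping around) — i.e. ROT13.
Doing the same to "jqiqyfkzhhcmz": "wdvdlsxmuupzm".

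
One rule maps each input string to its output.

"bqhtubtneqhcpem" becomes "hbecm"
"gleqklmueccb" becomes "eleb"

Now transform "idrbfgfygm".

Each output is the input with this applied: keep one character in every 3, starting at position 3 (positions 3rd, 6th, 9th, ...).
So "idrbfgfygm" becomes "rgg".

rgg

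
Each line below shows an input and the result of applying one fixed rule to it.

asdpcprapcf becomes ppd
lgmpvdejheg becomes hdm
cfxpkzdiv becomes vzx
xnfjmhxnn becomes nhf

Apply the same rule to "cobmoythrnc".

Rule — keep one character in every 3, starting at position 3 (positions 3rd, 6th, 9th, ...), then reverse the string.
"cobmoythrnc" → "byr" → "ryb".
(Check on "xnfjmhxnn": → "fhn" → "nhf" ✓)

ryb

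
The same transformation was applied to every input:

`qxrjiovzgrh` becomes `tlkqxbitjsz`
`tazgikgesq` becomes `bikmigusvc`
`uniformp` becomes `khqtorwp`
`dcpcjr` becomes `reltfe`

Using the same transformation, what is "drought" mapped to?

The rule is to move the first 2 characters to the end (rotate left by 2), then shift every letter 2 places forward in the alphabet (wrapping around).
Working it through for "drought": intermediate "oughtdr", final "qwijvft".

qwijvft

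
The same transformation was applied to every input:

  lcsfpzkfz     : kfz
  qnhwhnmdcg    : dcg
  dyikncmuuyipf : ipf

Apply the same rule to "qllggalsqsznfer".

The rule is to keep only the last 3 characters.
"qllggalsqsznfer" → "fer".

fer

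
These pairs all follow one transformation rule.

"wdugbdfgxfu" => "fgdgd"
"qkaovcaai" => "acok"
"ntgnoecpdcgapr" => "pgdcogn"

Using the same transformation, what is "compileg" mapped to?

Looking at the pairs, the operation is to reverse the string, then keep every other character starting from the second (positions 2nd, 4th, 6th, ...).
Working it through for "compileg": intermediate "gelipmoc", final "eimc".

eimc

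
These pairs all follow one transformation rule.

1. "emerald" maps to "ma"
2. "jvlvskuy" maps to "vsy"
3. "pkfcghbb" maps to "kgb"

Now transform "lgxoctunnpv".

gcnv

The rule is to keep one character in every 3, starting at position 2 (positions 2nd, 5th, 8th, ...).
So "lgxoctunnpv" becomes "gcnv".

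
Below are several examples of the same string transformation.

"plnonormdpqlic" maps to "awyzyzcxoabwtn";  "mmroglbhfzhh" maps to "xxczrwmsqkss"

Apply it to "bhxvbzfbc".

Looking at the pairs, the operation is to shift every letter 11 places forward in the alphabet (wrapping around).
"bhxvbzfbc" → "msigmkqmn".

msigmkqmn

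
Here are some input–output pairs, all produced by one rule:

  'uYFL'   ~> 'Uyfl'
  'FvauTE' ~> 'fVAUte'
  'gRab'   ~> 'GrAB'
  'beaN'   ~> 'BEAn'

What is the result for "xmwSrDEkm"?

XMWsRdeKM

Each output is the input with this applied: flip the case of every letter.
For "xmwSrDEkm" the result is "XMWsRdeKM".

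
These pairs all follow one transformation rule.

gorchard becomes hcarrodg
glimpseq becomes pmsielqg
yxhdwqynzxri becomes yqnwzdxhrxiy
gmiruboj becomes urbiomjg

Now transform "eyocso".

cosyoe

Looking at the pairs, the operation is to swap the front and back halves of the string, then take characters alternately from the front and the back (1st, last, 2nd, 2nd-last, ...).
Starting from "eyocso": after the first operation, "csoeyo"; after the second, "cosyoe".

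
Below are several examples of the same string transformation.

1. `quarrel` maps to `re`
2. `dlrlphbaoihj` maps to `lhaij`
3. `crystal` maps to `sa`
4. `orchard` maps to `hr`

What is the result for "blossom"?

so

Looking at the pairs, the operation is to delete the first 2 characters, then keep every other character starting from the second (positions 2nd, 4th, 6th, ...).
So "blossom" becomes "so".
(Check on "crystal": → "ystal" → "sa" ✓)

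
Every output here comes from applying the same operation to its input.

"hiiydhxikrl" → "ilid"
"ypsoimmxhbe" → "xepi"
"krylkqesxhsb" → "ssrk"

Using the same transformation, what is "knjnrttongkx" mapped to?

Rule — keep one character in every 3, starting at position 2 (positions 2nd, 5th, 8th, ...), then move the last 2 characters to the front (rotate right by 2).
Starting from "knjnrttongkx": after the first operation, "nrok"; after the second, "oknr".

oknr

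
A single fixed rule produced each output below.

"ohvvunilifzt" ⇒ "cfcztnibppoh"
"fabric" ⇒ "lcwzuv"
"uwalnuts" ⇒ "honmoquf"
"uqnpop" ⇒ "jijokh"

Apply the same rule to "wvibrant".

Each output is the input with this applied: shift every letter 6 places backward in the alphabet (wrapping around), then swap the front and back halves of the string.
On "wvibrant" that produces "luhnqpcv".

luhnqpcv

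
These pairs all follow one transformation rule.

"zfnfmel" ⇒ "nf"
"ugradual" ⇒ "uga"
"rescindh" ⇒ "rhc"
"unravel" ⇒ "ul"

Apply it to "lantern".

rl

What's happening: sort the characters into reverse alphabetical order, then keep one character in every 3, starting at position 2 (positions 2nd, 5th, 8th, ...).
Applying both steps to "lantern": "trnnlea", then "rl".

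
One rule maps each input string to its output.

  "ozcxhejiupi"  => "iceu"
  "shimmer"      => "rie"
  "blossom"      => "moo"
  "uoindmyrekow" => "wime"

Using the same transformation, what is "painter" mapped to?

rie

Each output is the input with this applied: move the last character to the front, then keep one character in every 3, starting at position 1 (positions 1st, 4th, 7th, ...).
On "painter" that produces "rie".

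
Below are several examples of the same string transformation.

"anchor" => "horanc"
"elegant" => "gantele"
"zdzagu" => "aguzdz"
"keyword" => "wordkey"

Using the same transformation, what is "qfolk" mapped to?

lkqfo

The pattern: move the first 3 characters to the end (rotate left by 3).
On "qfolk" that produces "lkqfo".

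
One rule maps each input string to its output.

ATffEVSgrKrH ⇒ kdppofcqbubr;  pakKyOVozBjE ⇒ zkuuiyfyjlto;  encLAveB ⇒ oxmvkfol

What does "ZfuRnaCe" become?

jpebxkmo

The transformation: shift every letter 10 places forward in the alphabet (wrapping around), then convert every letter to lowercase.
For "ZfuRnaCe", step one produces "JpeBxkMo"; step two turns that into "jpebxkmo".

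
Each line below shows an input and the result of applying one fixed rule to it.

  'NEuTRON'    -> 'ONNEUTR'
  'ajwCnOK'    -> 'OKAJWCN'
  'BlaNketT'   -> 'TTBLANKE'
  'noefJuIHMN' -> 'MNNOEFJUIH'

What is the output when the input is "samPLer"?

ERSAMPL

What's happening: move the last 2 characters to the front (rotate right by 2), then convert every letter to uppercase.
Working it through for "samPLer": intermediate "ersamPL", final "ERSAMPL".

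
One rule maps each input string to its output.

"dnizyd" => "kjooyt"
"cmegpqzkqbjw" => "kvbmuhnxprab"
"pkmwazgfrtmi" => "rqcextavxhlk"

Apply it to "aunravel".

lgpwlfyc

Looking at the pairs, the operation is to shift every letter 11 places forward in the alphabet (wrapping around), then swap the front and back halves of the string.
On "aunravel": the first step gives "lfyclgpw", and the second then gives "lgpwlfyc".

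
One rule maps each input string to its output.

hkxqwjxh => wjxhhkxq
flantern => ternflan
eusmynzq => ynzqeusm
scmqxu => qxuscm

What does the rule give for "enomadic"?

adicenom

In each case the input is transformed by: swap the front and back halves of the string.
On "enomadic" that produces "adicenom".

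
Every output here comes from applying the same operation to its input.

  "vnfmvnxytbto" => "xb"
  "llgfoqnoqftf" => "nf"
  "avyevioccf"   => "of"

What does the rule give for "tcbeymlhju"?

lu

The transformation: keep one character in every 3, starting at position 1 (positions 1st, 4th, 7th, ...), then delete the first 2 characters.
On "tcbeymlhju" that produces "lu".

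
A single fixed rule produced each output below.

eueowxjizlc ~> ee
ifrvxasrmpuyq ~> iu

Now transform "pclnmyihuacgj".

iu

In each case the input is transformed by: keep every other character starting from the first (positions 1st, 3rd, 5th, ...), then keep only the vowels.
"pclnmyihuacgj" → "plmiucj" → "iu".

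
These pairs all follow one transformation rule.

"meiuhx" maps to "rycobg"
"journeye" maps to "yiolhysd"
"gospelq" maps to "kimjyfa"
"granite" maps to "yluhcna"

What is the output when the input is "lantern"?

huhnylf

In each case the input is transformed by: shift every letter 6 places backward in the alphabet (wrapping around), then swap the first and last characters.
Working it through for "lantern": intermediate "fuhnylh", final "huhnylf".
(Check on "journeye": → "diolhysy" → "yiolhysd" ✓)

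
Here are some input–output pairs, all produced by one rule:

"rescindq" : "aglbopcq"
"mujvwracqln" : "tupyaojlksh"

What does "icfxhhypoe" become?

The pattern: shift every letter 2 places backward in the alphabet (wrapping around), then move the first 3 characters to the end (rotate left by 3).
On "icfxhhypoe" that produces "vffwnmcgad".

vffwnmcgad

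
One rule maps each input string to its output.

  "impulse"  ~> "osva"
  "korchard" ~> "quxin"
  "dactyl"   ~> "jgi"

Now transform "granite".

mxgt

The transformation: delete the last 3 characters, then shift every letter 6 places forward in the alphabet (wrapping around).
Working it through for "granite": intermediate "gran", final "mxgt".
(Check on "dactyl": → "dac" → "jgi" ✓)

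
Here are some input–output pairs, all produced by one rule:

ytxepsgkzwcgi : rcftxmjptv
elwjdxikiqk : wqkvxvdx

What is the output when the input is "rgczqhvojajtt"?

mduibwnwgg

The transformation: shift every letter 13 places forward in the alphabet (wrapping around) — i.e. ROT13, then delete the first 3 characters.
For "rgczqhvojajtt", step one produces "etpmduibwnwgg"; step two turns that into "mduibwnwgg".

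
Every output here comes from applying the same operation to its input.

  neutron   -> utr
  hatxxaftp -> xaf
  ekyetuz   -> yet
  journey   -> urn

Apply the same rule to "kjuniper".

The rule is to delete the last 2 characters, then keep only the last 3 characters.
On "kjuniper": the first step gives "kjunip", and the second then gives "nip".

nip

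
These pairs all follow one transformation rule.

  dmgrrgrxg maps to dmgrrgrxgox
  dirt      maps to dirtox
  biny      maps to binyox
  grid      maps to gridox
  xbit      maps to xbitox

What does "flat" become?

In each case the input is transformed by: append "ox".
So "flat" becomes "flatox".

flatox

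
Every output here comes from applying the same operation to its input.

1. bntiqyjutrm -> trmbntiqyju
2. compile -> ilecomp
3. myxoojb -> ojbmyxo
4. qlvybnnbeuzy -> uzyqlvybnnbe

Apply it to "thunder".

derthun

Rule — move the last 3 characters to the front (rotate right by 3).
Applying that to "thunder" gives "derthun".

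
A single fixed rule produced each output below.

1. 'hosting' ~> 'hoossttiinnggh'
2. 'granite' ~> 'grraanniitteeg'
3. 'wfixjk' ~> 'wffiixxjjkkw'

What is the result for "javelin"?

Looking at the pairs, the operation is to double every character, then move the first character to the end.
For "javelin", step one produces "jjaavveelliinn"; step two turns that into "jaavveelliinnj".
(Check on "granite": → "ggrraanniittee" → "grraanniitteeg" ✓)

jaavveelliinnj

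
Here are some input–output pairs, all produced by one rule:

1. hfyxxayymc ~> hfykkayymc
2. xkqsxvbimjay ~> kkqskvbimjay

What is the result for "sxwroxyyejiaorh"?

The rule is to replace every "x" with "k".
So "sxwroxyyejiaorh" becomes "skwrokyyejiaorh".

skwrokyyejiaorh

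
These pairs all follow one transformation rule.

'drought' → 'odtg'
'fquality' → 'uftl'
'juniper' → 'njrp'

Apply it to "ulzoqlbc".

Rule — keep every other character starting from the first (positions 1st, 3rd, 5th, ...), then swap each adjacent pair of characters (1↔2, 3↔4, ...).
On "ulzoqlbc": the first step gives "uzqb", and the second then gives "zubq".

zubq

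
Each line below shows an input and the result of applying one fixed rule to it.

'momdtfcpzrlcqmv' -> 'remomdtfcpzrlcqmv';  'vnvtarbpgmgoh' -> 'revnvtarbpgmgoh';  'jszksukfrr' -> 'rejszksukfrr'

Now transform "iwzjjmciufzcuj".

reiwzjjmciufzcuj

The rule is to prepend "re".
For "iwzjjmciufzcuj" the result is "reiwzjjmciufzcuj".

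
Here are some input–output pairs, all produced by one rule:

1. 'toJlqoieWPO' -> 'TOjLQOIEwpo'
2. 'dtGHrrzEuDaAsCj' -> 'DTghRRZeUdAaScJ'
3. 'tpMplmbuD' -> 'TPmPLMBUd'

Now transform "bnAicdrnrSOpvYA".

In each case the input is transformed by: flip the case of every letter.
Doing the same to "bnAicdrnrSOpvYA": "BNaICDRNRsoPVya".

BNaICDRNRsoPVya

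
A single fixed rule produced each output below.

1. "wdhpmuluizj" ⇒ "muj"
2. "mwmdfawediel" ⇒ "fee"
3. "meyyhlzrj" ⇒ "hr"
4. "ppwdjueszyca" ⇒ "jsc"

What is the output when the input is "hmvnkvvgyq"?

kg

What's happening: delete the first 2 characters, then keep one character in every 3, starting at position 3 (positions 3rd, 6th, 9th, ...).
Applying both steps to "hmvnkvvgyq": "vnkvvgyq", then "kg".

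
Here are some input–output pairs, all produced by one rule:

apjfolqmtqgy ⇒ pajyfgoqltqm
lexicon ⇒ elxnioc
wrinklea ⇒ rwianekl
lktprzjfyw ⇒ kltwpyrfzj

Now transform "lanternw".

Rule — move the first character to the end, then take characters alternately from the front and the back (1st, last, 2nd, 2nd-last, ...).
Doing the same to "lanternw": "alnwtner".

alnwtner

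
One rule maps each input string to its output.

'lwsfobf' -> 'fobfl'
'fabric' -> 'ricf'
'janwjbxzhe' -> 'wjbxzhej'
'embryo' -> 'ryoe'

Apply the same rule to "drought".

ughtd

What's happening: move the first 3 characters to the end (rotate left by 3), then delete the last 2 characters.
On "drought": the first step gives "ughtdro", and the second then gives "ughtd".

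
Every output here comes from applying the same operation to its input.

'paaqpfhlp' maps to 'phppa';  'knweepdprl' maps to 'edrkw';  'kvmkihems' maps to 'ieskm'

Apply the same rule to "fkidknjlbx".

The rule is to keep every other character starting from the first (positions 1st, 3rd, 5th, ...), then move the last 3 characters to the front (rotate right by 3).
So "fkidknjlbx" becomes "kjbfi".
(Check on "knweepdprl": → "kwedr" → "edrkw" ✓)

kjbfi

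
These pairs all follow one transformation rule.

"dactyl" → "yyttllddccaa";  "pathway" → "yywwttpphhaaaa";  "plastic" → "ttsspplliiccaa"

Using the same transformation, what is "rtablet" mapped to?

In each case the input is transformed by: sort the characters into reverse alphabetical order, then double every character.
On "rtablet": the first step gives "ttrleba", and the second then gives "ttttrrlleebbaa".

ttttrrlleebbaa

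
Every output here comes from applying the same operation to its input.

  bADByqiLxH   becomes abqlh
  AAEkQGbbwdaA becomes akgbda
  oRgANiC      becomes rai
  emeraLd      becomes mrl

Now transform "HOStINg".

otn

The transformation: keep every other character starting from the second (positions 2nd, 4th, 6th, ...), then convert every letter to lowercase.
On "HOStINg": the first step gives "OtN", and the second then gives "otn".
(Check on "emeraLd": → "mrL" → "mrl" ✓)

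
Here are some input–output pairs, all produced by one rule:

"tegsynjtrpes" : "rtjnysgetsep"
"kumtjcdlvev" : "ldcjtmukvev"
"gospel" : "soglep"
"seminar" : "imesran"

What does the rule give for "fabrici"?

Each output is the input with this applied: reverse the string, then move the first 3 characters to the end (rotate left by 3).
For "fabrici" the result is "rbafici".

rbafici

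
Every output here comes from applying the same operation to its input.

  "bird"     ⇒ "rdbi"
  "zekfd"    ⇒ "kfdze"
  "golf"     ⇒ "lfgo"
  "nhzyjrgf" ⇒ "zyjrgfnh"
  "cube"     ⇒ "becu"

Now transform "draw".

The transformation: move the first 2 characters to the end (rotate left by 2).
On "draw" that produces "awdr".

awdr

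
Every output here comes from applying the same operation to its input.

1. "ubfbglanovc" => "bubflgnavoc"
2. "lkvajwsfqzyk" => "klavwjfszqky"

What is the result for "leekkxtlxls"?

elkexkltlxs

Each output is the input with this applied: swap each adjacent pair of characters (1↔2, 3↔4, ...).
"leekkxtlxls" → "elkexkltlxs".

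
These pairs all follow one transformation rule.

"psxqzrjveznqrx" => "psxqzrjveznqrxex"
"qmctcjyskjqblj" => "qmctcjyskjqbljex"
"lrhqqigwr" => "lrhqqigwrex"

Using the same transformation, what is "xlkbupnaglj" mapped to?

Rule — append "ex".
For "xlkbupnaglj" the result is "xlkbupnagljex".

xlkbupnagljex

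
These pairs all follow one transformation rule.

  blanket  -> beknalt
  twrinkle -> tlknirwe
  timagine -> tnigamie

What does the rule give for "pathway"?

pawhtay

What's happening: swap the first and last characters, then reverse the string.
Applying both steps to "pathway": "yathwap", then "pawhtay".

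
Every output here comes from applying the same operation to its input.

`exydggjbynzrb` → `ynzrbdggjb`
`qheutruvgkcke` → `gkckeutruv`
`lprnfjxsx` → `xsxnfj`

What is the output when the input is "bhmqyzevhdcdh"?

The transformation: delete the first 3 characters, then swap the front and back halves of the string.
Applying both steps to "bhmqyzevhdcdh": "qyzevhdcdh", then "hdcdhqyzev".

hdcdhqyzev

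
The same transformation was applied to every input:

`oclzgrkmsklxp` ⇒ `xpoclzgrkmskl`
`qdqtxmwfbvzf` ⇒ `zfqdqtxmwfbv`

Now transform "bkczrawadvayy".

The transformation: move the last 2 characters to the front (rotate right by 2).
Doing the same to "bkczrawadvayy": "yybkczrawadva".

yybkczrawadva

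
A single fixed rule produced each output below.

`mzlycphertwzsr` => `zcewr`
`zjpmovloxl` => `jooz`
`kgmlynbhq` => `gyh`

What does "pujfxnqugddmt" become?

uxudp

Each output is the input with this applied: move the first character to the end, then keep one character in every 3, starting at position 1 (positions 1st, 4th, 7th, ...).
For "pujfxnqugddmt", step one produces "ujfxnqugddmtp"; step two turns that into "uxudp".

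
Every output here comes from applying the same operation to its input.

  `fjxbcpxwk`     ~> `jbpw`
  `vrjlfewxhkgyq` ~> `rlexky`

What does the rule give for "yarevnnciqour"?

aencqu

Rule — keep every other character starting from the second (positions 2nd, 4th, 6th, ...).
"yarevnnciqour" → "aencqu".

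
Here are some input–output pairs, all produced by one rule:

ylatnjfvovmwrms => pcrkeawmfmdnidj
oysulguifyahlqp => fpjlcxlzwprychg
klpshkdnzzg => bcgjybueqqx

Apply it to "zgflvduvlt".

Each output is the input with this applied: shift every letter 9 places backward in the alphabet (wrapping around).
For "zgflvduvlt" the result is "qxwcmulmck".

qxwcmulmck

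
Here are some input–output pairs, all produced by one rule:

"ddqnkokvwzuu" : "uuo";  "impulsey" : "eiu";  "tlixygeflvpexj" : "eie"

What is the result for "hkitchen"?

ei

The transformation: swap the front and back halves of the string, then keep only the vowels.
For "hkitchen", step one produces "chenhkit"; step two turns that into "ei".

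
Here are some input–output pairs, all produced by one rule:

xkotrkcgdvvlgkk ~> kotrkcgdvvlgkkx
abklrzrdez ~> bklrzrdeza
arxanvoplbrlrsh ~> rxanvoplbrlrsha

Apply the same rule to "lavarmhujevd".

The pattern: move the first character to the end.
On "lavarmhujevd" that produces "avarmhujevdl".

avarmhujevdl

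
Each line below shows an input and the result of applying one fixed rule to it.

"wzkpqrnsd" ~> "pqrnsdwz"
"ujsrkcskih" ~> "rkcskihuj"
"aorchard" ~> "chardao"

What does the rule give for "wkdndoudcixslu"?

In each case the input is transformed by: move the first 3 characters to the end (rotate left by 3), then delete the last character.
"wkdndoudcixslu" → "ndoudcixsluwkd" → "ndoudcixsluwk".

ndoudcixsluwk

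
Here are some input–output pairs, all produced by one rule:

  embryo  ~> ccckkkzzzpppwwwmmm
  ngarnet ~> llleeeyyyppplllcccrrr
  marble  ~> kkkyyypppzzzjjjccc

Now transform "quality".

ooosssyyyjjjgggrrrwww

The rule is to shift every letter 2 places backward in the alphabet (wrapping around), then repeat every character 3 times.
"quality" → "osyjgrw" → "ooosssyyyjjjgggrrrwww".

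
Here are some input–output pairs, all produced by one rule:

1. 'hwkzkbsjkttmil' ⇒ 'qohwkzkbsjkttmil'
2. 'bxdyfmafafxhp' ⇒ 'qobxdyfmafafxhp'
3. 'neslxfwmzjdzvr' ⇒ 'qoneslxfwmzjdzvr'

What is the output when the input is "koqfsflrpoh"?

qokoqfsflrpoh

Each output is the input with this applied: prepend "qo".
For "koqfsflrpoh" the result is "qokoqfsflrpoh".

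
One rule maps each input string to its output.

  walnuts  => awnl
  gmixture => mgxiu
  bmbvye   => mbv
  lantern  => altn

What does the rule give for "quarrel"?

The pattern: swap each adjacent pair of characters (1↔2, 3↔4, ...), then delete the last 3 characters.
Starting from "quarrel": after the first operation, "uqraerl"; after the second, "uqra".
(Check on "lantern": → "altnren" → "altn" ✓)

uqra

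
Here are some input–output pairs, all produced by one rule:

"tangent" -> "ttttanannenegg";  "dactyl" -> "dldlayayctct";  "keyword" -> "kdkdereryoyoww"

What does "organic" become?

ococririgngnaa

Looking at the pairs, the operation is to double every character, then take characters alternately from the front and the back (1st, last, 2nd, 2nd-last, ...).
"organic" → "oorrggaanniicc" → "ococririgngnaa".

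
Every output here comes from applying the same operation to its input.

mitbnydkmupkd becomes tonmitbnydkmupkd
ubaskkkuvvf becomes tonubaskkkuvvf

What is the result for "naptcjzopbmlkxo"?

tonnaptcjzopbmlkxo

Looking at the pairs, the operation is to prepend "ton".
So "naptcjzopbmlkxo" becomes "tonnaptcjzopbmlkxo".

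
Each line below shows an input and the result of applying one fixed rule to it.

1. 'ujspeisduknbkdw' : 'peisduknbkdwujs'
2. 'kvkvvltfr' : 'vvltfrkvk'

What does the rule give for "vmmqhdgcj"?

qhdgcjvmm

What's happening: move the first 3 characters to the end (rotate left by 3).
"vmmqhdgcj" → "qhdgcjvmm".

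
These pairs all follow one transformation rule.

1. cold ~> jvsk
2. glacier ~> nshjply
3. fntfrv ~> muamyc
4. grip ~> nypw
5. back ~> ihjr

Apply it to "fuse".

In each case the input is transformed by: shift every letter 7 places forward in the alphabet (wrapping around).
So "fuse" becomes "mbzl".

mbzl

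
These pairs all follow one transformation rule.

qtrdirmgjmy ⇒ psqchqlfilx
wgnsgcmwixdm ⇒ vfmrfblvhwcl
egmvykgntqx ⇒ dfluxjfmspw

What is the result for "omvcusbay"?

What's happening: shift every letter 1 place backward in the alphabet (wrapping around).
Applying that to "omvcusbay" gives "nlubtrazx".

nlubtrazx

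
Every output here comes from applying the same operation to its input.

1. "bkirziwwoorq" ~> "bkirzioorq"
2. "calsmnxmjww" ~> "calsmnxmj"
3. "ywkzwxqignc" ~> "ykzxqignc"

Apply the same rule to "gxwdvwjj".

gxdvjj

What's happening: remove every "w".
On "gxwdvwjj" that produces "gxdvjj".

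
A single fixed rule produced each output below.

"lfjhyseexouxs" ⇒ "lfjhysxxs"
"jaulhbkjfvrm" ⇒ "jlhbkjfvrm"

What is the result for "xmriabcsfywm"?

xmrbcsfywm

Looking at the pairs, the operation is to remove every vowel.
On "xmriabcsfywm" that produces "xmrbcsfywm".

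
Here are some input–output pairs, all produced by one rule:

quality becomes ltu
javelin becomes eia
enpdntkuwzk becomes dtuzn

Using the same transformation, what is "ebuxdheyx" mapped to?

Looking at the pairs, the operation is to keep every other character starting from the second (positions 2nd, 4th, 6th, ...), then move the first character to the end.
On "ebuxdheyx" that produces "xhyb".

xhyb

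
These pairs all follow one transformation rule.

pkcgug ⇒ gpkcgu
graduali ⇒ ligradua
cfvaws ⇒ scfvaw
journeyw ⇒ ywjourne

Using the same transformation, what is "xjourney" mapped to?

Rule — swap the front and back halves of the string, then move the first 2 characters to the end (rotate left by 2).
For "xjourney" the result is "eyxjourn".

eyxjourn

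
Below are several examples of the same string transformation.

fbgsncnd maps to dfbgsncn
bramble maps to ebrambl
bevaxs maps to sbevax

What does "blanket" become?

tblanke

The rule is to move the last character to the front.
"blanket" → "tblanke".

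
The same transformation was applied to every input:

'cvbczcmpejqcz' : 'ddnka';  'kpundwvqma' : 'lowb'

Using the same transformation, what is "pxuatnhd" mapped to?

The transformation: keep one character in every 3, starting at position 1 (positions 1st, 4th, 7th, ...), then shift every letter 1 place forward in the alphabet (wrapping around).
Starting from "pxuatnhd": after the first operation, "pah"; after the second, "qbi".
(Check on "kpundwvqma": → "knva" → "lowb" ✓)

qbi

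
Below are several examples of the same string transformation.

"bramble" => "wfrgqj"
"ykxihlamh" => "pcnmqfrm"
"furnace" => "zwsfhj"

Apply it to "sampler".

In each case the input is transformed by: shift every letter 5 places forward in the alphabet (wrapping around), then delete the first character.
Starting from "sampler": after the first operation, "xfruqjw"; after the second, "fruqjw".

fruqjw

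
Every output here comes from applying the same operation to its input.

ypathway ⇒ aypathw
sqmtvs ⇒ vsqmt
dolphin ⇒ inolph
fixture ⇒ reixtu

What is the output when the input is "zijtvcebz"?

bzijtvce

Rule — delete the first character, then move the last 2 characters to the front (rotate right by 2).
Working it through for "zijtvcebz": intermediate "ijtvcebz", final "bzijtvce".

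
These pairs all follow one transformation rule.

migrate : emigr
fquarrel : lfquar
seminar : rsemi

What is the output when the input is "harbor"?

rhar

What's happening: move the last character to the front, then delete the last 2 characters.
Working it through for "harbor": intermediate "rharbo", final "rhar".
(Check on "fquarrel": → "lfquarre" → "lfquar" ✓)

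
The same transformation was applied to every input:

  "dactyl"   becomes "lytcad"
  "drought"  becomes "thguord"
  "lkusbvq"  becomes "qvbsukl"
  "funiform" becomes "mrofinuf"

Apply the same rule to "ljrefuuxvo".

In each case the input is transformed by: reverse the string.
Applying that to "ljrefuuxvo" gives "ovxuuferjl".

ovxuuferjl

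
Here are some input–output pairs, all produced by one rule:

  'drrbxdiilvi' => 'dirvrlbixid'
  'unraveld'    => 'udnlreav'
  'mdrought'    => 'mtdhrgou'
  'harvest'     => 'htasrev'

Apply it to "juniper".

The rule is to take characters alternately from the front and the back (1st, last, 2nd, 2nd-last, ...).
For "juniper" the result is "jruenpi".

jruenpi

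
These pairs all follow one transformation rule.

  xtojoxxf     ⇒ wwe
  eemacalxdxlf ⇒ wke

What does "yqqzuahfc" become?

Looking at the pairs, the operation is to shift every letter 1 place backward in the alphabet (wrapping around), then keep only the last 3 characters.
Applying both steps to "yqqzuahfc": "xppytzgeb", then "geb".

geb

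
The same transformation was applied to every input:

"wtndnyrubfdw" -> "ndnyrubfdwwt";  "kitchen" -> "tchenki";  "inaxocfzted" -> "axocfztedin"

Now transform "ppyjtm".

Looking at the pairs, the operation is to move the first 2 characters to the end (rotate left by 2).
Applying that to "ppyjtm" gives "yjtmpp".

yjtmpp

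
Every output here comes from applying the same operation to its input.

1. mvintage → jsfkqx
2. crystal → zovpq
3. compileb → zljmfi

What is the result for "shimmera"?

pefjjb

In each case the input is transformed by: delete the last 2 characters, then shift every letter 3 places backward in the alphabet (wrapping around).
Starting from "shimmera": after the first operation, "shimme"; after the second, "pefjjb".
(Check on "mvintage": → "mvinta" → "jsfkqx" ✓)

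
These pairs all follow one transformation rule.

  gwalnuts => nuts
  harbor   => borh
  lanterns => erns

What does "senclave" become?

lave

Rule — swap the front and back halves of the string, then keep only the first 4 characters.
Working it through for "senclave": intermediate "lavesenc", final "lave".
(Check on "gwalnuts": → "nutsgwal" → "nuts" ✓)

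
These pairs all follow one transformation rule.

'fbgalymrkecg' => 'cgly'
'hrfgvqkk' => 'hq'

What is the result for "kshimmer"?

The pattern: sort the characters into alphabetical order, then keep one character in every 3, starting at position 3 (positions 3rd, 6th, 9th, ...).
"kshimmer" → "im".

im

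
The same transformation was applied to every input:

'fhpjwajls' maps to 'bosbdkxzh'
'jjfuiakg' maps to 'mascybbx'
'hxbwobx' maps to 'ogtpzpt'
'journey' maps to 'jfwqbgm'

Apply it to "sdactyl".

In each case the input is transformed by: move the first 3 characters to the end (rotate left by 3), then shift every letter 8 places backward in the alphabet (wrapping around).
Doing the same to "sdactyl": "ulqdkvs".

ulqdkvs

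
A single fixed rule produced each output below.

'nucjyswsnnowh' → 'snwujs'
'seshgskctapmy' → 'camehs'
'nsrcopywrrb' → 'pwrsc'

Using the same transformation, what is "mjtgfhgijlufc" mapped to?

ilfjgh

What's happening: keep every other character starting from the second (positions 2nd, 4th, 6th, ...), then move the last 3 characters to the front (rotate right by 3).
On "mjtgfhgijlufc" that produces "ilfjgh".
(Check on "nsrcopywrrb": → "scpwr" → "pwrsc" ✓)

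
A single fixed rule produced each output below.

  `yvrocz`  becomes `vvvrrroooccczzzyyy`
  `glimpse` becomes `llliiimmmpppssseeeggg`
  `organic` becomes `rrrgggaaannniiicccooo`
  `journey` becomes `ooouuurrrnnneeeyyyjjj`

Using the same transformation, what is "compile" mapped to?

The transformation: move the first character to the end, then repeat every character 3 times.
Applying both steps to "compile": "ompilec", then "ooommmpppiiillleeeccc".
(Check on "journey": → "ourneyj" → "ooouuurrrnnneeeyyyjjj" ✓)

ooommmpppiiillleeeccc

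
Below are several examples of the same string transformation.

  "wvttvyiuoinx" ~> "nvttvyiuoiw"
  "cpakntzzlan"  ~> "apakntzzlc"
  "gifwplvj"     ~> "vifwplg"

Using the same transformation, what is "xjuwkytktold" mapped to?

Each output is the input with this applied: delete the last character, then swap the first and last characters.
"xjuwkytktold" → "xjuwkytktol" → "ljuwkytktox".

ljuwkytktox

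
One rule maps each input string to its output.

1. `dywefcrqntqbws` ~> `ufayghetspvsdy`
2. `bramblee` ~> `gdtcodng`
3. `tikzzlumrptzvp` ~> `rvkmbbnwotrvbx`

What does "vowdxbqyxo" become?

Looking at the pairs, the operation is to move the last character to the front, then shift every letter 2 places forward in the alphabet (wrapping around).
Starting from "vowdxbqyxo": after the first operation, "ovowdxbqyx"; after the second, "qxqyfzdsaz".

qxqyfzdsaz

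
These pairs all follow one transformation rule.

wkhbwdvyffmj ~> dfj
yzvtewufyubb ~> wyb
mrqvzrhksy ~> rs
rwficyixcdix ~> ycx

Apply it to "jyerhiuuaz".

The rule is to delete the first 3 characters, then keep one character in every 3, starting at position 3 (positions 3rd, 6th, 9th, ...).
On "jyerhiuuaz": the first step gives "rhiuuaz", and the second then gives "ia".

ia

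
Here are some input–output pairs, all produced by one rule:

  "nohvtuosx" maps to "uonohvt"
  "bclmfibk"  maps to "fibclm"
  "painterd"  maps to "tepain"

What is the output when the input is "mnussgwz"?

sgmnus

Looking at the pairs, the operation is to delete the last 2 characters, then move the last 2 characters to the front (rotate right by 2).
Starting from "mnussgwz": after the first operation, "mnussg"; after the second, "sgmnus".
(Check on "bclmfibk": → "bclmfi" → "fibclm" ✓)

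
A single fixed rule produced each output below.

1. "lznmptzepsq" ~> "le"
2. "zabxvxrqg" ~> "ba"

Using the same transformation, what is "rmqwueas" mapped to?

Looking at the pairs, the operation is to sort the characters into reverse alphabetical order, then keep only the last 2 characters.
Applying both steps to "rmqwueas": "wusrqmea", then "ea".
(Check on "lznmptzepsq": → "zztsqppnmle" → "le" ✓)

ea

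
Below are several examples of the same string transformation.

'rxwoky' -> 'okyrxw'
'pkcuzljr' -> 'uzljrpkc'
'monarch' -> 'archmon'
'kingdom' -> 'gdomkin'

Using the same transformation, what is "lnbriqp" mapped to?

riqplnb

In each case the input is transformed by: move the first 3 characters to the end (rotate left by 3).
For "lnbriqp" the result is "riqplnb".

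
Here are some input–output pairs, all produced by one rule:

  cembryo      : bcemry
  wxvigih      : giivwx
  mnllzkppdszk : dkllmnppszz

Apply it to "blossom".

Each output is the input with this applied: delete the last character, then sort the characters into alphabetical order.
For "blossom", step one produces "blosso"; step two turns that into "blooss".

blooss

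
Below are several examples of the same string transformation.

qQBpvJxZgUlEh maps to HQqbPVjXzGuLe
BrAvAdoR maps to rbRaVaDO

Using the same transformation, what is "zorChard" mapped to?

DZORcHAR

What's happening: flip the case of every letter, then move the last character to the front.
"zorChard" → "ZORcHARD" → "DZORcHAR".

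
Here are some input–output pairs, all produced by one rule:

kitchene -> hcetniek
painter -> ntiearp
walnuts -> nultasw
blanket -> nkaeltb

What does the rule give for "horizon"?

The transformation: take characters alternately from the front and the back (1st, last, 2nd, 2nd-last, ...), then reverse the string.
On "horizon": the first step gives "hnoorzi", and the second then gives "izroonh".

izroonh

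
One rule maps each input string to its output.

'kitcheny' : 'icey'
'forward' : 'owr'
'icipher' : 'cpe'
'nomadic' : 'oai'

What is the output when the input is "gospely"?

The pattern: keep every other character starting from the second (positions 2nd, 4th, 6th, ...).
Applying that to "gospely" gives "opl".

opl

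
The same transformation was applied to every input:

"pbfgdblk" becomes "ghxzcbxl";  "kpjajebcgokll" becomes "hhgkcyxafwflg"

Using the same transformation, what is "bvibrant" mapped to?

The transformation: shift every letter 4 places backward in the alphabet (wrapping around), then reverse the string.
Doing the same to "bvibrant": "pjwnxerx".

pjwnxerx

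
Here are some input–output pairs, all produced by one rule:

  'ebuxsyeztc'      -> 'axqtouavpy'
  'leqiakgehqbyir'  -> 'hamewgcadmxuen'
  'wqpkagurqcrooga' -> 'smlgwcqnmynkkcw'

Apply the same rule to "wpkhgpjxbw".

Rule — shift every letter 4 places backward in the alphabet (wrapping around).
For "wpkhgpjxbw" the result is "slgdclftxs".

slgdclftxs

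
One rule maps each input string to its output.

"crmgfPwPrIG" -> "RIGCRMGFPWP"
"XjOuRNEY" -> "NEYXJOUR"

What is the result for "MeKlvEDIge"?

Rule — move the last 3 characters to the front (rotate right by 3), then convert every letter to uppercase.
Starting from "MeKlvEDIge": after the first operation, "IgeMeKlvED"; after the second, "IGEMEKLVED".

IGEMEKLVED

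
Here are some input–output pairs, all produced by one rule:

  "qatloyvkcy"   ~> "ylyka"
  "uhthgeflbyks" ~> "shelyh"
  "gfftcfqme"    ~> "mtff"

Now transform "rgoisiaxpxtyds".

What's happening: keep every other character starting from the second (positions 2nd, 4th, 6th, ...), then swap the first and last characters.
For "rgoisiaxpxtyds" the result is "siixxyg".

siixxyg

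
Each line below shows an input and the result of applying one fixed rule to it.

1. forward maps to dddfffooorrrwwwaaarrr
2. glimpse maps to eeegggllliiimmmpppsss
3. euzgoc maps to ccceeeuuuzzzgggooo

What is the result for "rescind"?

dddrrreeesssccciiinnn

Rule — move the last character to the front, then repeat every character 3 times.
Starting from "rescind": after the first operation, "drescin"; after the second, "dddrrreeesssccciiinnn".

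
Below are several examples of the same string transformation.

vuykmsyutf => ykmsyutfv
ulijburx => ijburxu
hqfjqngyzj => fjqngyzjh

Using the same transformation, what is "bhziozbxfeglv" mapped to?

The pattern: move the first character to the end, then delete the first character.
"bhziozbxfeglv" → "hziozbxfeglvb" → "ziozbxfeglvb".

ziozbxfeglvb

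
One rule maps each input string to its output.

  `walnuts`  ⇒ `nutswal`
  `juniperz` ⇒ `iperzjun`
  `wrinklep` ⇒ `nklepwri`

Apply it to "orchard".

hardorc

What's happening: move the first 3 characters to the end (rotate left by 3).
Applying that to "orchard" gives "hardorc".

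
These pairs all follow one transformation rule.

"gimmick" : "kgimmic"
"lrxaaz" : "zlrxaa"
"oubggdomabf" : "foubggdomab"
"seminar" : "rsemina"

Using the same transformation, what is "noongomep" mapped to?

Each output is the input with this applied: move the last character to the front.
For "noongomep" the result is "pnoongome".

pnoongome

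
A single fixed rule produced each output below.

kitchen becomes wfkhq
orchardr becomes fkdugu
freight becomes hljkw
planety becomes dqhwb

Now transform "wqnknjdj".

qnqmgm

Each output is the input with this applied: shift every letter 3 places forward in the alphabet (wrapping around), then delete the first 2 characters.
"wqnknjdj" → "ztqnqmgm" → "qnqmgm".
(Check on "planety": → "sodqhwb" → "dqhwb" ✓)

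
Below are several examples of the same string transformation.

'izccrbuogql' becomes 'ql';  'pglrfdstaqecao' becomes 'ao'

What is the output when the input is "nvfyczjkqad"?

ad

Looking at the pairs, the operation is to keep only the last 2 characters.
Applying that to "nvfyczjkqad" gives "ad".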